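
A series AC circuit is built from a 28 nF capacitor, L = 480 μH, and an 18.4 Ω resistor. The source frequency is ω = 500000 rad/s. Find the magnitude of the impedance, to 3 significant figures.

170 Ω

X_L = ωL = 240 Ω
X_C = 1/(ωC) = 71.4 Ω
Net reactance X = X_L − X_C = 169 Ω
Z = 18.4 + j169 Ω
|Z| = √(18.4² + 169²) = 170 Ω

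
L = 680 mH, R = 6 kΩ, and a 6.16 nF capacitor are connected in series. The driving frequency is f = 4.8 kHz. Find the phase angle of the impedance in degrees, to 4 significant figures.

68.36°

ω = 2πf = 30160 rad/s
X_L = ωL = 20510 Ω
X_C = 1/(ωC) = 5383 Ω
Net reactance X = X_L − X_C = 15130 Ω
Z = 6000 + j15130 Ω
|Z| = √(6000² + 15130²) = 16270 Ω
∠Z = arctan(15130/6000) = 68.36°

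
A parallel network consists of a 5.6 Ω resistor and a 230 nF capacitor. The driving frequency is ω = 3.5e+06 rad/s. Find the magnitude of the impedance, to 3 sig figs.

1.21 Ω

X_C = 1/(ωC) = 1.24 Ω
Parallel: admittances add. Y = 1/R + jωC
Y = (0.179 + j0.805) S
|Y| = 0.825 S → |Z| = 1/|Y| = 1.21 Ω, ∠Z = −∠Y = -77.5°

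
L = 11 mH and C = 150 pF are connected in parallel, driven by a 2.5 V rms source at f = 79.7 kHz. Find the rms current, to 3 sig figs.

ω = 2πf = 500800 rad/s
X_L = ωL = 5510 Ω
X_C = 1/(ωC) = 13300 Ω
Parallel: admittances add. Y = 1/(jωL) + jωC
Y = (0 − j0.000106) S
|Y| = 0.000106 S → |Z| = 1/|Y| = 9400 Ω, ∠Z = −∠Y = 90.0°
I = V/|Z| = 2.5/9400 = 266 μA

266 μA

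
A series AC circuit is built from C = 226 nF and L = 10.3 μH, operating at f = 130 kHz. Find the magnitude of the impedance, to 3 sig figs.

3.00 Ω

ω = 2πf = 816800 rad/s
X_L = ωL = 8.41 Ω
X_C = 1/(ωC) = 5.42 Ω
Net reactance X = X_L − X_C = 3.00 Ω
Z = j3.00 Ω
|Z| = √(0² + 3.00²) = 3.00 Ω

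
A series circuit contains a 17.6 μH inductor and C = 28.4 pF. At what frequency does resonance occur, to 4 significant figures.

7.119 MHz

ω₀ = 1/√(LC) = 1/√(1.76e-05 × 2.84e-11) = 4.473e+07 rad/s
f₀ = ω₀/(2π) = 7.119 MHz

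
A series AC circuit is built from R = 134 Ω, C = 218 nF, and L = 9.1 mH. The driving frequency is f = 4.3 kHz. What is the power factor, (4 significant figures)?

0.8696

ω = 2πf = 27020 rad/s
X_L = ωL = 245.9 Ω
X_C = 1/(ωC) = 169.8 Ω
Net reactance X = X_L − X_C = 76.08 Ω
Z = 134.0 + j76.08 Ω
|Z| = √(134.0² + 76.08²) = 154.1 Ω
∠Z = arctan(76.08/134.0) = 29.59°
cos φ = cos(29.59°) = 0.8696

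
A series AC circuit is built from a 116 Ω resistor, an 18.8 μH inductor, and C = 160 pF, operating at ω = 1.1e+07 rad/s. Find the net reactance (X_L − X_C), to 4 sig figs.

-361.4 Ω

X_L = ωL = 206.8 Ω
X_C = 1/(ωC) = 568.2 Ω
X = 206.8 − 568.2 = -361.4 Ω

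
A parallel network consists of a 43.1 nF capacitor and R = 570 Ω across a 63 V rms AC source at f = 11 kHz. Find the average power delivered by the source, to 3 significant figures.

6.96 W

ω = 2πf = 69120 rad/s
X_C = 1/(ωC) = 336 Ω
Parallel: admittances add. Y = 1/R + jωC
Y = (0.00175 + j0.00298) S
|Y| = 0.00346 S → |Z| = 1/|Y| = 289 Ω, ∠Z = −∠Y = -59.5°
I = V/|Z| = 218 mA
P = VI cos φ = 63 × 0.218 × cos(-59.5°) = 6.96 W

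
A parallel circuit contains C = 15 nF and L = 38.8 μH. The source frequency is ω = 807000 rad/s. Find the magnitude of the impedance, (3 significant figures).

50.4 Ω

X_L = ωL = 31.3 Ω
X_C = 1/(ωC) = 82.6 Ω
Parallel: admittances add. Y = 1/(jωL) + jωC
Y = (0 − j0.0198) S
|Y| = 0.0198 S → |Z| = 1/|Y| = 50.4 Ω, ∠Z = −∠Y = 90.0°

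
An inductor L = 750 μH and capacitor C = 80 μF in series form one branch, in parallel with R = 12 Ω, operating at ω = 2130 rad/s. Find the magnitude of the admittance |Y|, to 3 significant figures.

249 mS

X_L = ωL = 1.60 Ω
X_C = 1/(ωC) = 5.87 Ω
Branch 1: Z₁ = R = 12.0 Ω
Branch 2 (series LC): Z₂ = j(X_L − X_C) = −j4.27 Ω
Parallel: Z = Z₁Z₂/(Z₁+Z₂), |Z| = 4.02 Ω, ∠Z = -70.4°
|Y| = 1/|Z| = 249 mS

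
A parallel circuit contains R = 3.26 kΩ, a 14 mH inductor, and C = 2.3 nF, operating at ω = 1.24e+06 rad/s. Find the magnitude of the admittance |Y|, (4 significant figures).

X_L = ωL = 17360 Ω
X_C = 1/(ωC) = 350.6 Ω
Parallel: admittances add. Y = 1/R + 1/(jωL) + jωC
Y = (0.0003067 + j0.002794) S
|Y| = 0.002811 S → |Z| = 1/|Y| = 355.7 Ω, ∠Z = −∠Y = -83.74°

2.811 mS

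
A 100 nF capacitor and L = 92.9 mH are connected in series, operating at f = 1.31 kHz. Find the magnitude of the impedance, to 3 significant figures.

450 Ω

ω = 2πf = 8231 rad/s
X_L = ωL = 765 Ω
X_C = 1/(ωC) = 1210 Ω
Net reactance X = X_L − X_C = -450 Ω
Z = − j450 Ω
|Z| = √(0² + 450²) = 450 Ω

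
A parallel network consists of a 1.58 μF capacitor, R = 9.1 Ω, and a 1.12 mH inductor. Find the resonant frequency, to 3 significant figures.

3.78 kHz

ω₀ = 1/√(LC) = 1/√(0.00112 × 1.58e-06) = 23770 rad/s
f₀ = ω₀/(2π) = 3.78 kHz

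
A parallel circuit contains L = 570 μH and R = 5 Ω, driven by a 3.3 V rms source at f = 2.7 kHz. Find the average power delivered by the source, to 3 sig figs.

ω = 2πf = 16960 rad/s
X_L = ωL = 9.67 Ω
Parallel: admittances add. Y = 1/R + 1/(jωL)
Y = (0.200 − j0.103) S
|Y| = 0.225 S → |Z| = 1/|Y| = 4.44 Ω, ∠Z = −∠Y = 27.3°
I = V/|Z| = 743 mA
P = VI cos φ = 3.3 × 0.743 × cos(27.3°) = 2.18 W

2.18 W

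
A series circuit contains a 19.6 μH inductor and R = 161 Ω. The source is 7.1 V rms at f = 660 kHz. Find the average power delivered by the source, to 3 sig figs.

250 mW

ω = 2πf = 4.147e+06 rad/s
X_L = ωL = 81.3 Ω
Z = 161 + j81.3 Ω
|Z| = √(161² + 81.3²) = 180 Ω
∠Z = arctan(81.3/161) = 26.8°
I = V/|Z| = 39.4 mA
P = VI cos φ = 7.1 × 0.0394 × cos(26.8°) = 250 mW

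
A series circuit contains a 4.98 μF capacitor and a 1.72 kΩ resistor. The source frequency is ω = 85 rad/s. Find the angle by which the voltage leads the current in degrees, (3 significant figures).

-53.9°

X_C = 1/(ωC) = 2360 Ω
Z = 1720 − j2360 Ω
|Z| = √(1720² + 2360²) = 2920 Ω
∠Z = arctan(-2360/1720) = -53.9°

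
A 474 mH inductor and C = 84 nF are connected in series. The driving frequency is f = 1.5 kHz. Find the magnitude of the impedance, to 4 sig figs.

3204 Ω

ω = 2πf = 9425 rad/s
X_L = ωL = 4467 Ω
X_C = 1/(ωC) = 1263 Ω
Net reactance X = X_L − X_C = 3204 Ω
Z = j3204 Ω
|Z| = √(0² + 3204²) = 3204 Ω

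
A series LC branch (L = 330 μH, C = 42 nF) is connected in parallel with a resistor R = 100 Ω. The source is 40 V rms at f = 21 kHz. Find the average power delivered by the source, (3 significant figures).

ω = 2πf = 131900 rad/s
X_L = ωL = 43.5 Ω
X_C = 1/(ωC) = 180 Ω
Branch 1: Z₁ = R = 100 Ω
Branch 2 (series LC): Z₂ = j(X_L − X_C) = −j137 Ω
Parallel: Z = Z₁Z₂/(Z₁+Z₂), |Z| = 80.8 Ω, ∠Z = -36.1°
I = V/|Z| = 495 mA
P = VI cos φ = 40 × 0.495 × cos(-36.1°) = 16.0 W

16.0 W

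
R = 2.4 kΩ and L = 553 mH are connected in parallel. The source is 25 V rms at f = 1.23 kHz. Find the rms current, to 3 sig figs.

11.9 mA

ω = 2πf = 7728 rad/s
X_L = ωL = 4270 Ω
Parallel: admittances add. Y = 1/R + 1/(jωL)
Y = (0.000417 − j0.000234) S
|Y| = 0.000478 S → |Z| = 1/|Y| = 2090 Ω, ∠Z = −∠Y = 29.3°
I = V/|Z| = 25/2090 = 11.9 mA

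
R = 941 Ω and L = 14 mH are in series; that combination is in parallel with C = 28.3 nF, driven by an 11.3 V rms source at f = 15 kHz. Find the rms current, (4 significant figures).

ω = 2πf = 94250 rad/s
X_L = ωL = 1319 Ω
X_C = 1/(ωC) = 374.9 Ω
Branch 1 (R+jX_L): Z₁ = 941.0 + j1319 Ω, |Z₁| = 1621 Ω
Branch 2 (−jX_C): Z₂ = −j374.9 Ω
Parallel: Z = Z₁Z₂/(Z₁+Z₂), |Z| = 455.7 Ω, ∠Z = -80.60°
I = V/|Z| = 11.3/455.7 = 24.80 mA

24.80 mA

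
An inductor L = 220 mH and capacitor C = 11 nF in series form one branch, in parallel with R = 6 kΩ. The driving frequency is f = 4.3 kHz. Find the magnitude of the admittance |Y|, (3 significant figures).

422 μS

ω = 2πf = 27020 rad/s
X_L = ωL = 5940 Ω
X_C = 1/(ωC) = 3360 Ω
Branch 1: Z₁ = R = 6000 Ω
Branch 2 (series LC): Z₂ = j(X_L − X_C) = j2580 Ω
Parallel: Z = Z₁Z₂/(Z₁+Z₂), |Z| = 2370 Ω, ∠Z = 66.7°
|Y| = 1/|Z| = 422 μS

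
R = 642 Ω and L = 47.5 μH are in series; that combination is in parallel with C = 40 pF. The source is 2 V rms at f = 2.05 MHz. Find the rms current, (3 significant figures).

1.72 mA

ω = 2πf = 1.288e+07 rad/s
X_L = ωL = 612 Ω
X_C = 1/(ωC) = 1940 Ω
Branch 1 (R+jX_L): Z₁ = 642 + j612 Ω, |Z₁| = 887 Ω
Branch 2 (−jX_C): Z₂ = −j1940 Ω
Parallel: Z = Z₁Z₂/(Z₁+Z₂), |Z| = 1170 Ω, ∠Z = 17.8°
I = V/|Z| = 2/1170 = 1.72 mA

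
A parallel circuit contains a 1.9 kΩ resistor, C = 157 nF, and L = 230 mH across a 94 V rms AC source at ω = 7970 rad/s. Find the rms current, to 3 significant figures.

X_L = ωL = 1830 Ω
X_C = 1/(ωC) = 799 Ω
Parallel: admittances add. Y = 1/R + 1/(jωL) + jωC
Y = (0.000526 + j0.000706) S
|Y| = 0.000880 S → |Z| = 1/|Y| = 1140 Ω, ∠Z = −∠Y = -53.3°
I = V/|Z| = 94/1140 = 82.8 mA

82.8 mA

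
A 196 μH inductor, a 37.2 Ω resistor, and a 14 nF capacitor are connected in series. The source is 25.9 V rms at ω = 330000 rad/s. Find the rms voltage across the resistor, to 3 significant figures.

X_L = ωL = 64.7 Ω
X_C = 1/(ωC) = 216 Ω
Net reactance X = X_L − X_C = -152 Ω
Z = 37.2 − j152 Ω
|Z| = √(37.2² + 152²) = 156 Ω
I = V/|Z| = 166 mA
V_R = I·|Z_R| = 0.166 × 37.2 = 6.17 V

6.17 V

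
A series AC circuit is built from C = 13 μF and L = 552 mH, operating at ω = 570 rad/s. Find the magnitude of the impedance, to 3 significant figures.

X_L = ωL = 315 Ω
X_C = 1/(ωC) = 135 Ω
Net reactance X = X_L − X_C = 180 Ω
Z = j180 Ω
|Z| = √(0² + 180²) = 180 Ω

180 Ω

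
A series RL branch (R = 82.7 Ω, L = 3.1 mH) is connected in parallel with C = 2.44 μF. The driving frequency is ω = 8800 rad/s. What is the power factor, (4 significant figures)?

X_L = ωL = 27.28 Ω
X_C = 1/(ωC) = 46.57 Ω
Branch 1 (R+jX_L): Z₁ = 82.70 + j27.28 Ω, |Z₁| = 87.08 Ω
Branch 2 (−jX_C): Z₂ = −j46.57 Ω
Parallel: Z = Z₁Z₂/(Z₁+Z₂), |Z| = 47.76 Ω, ∠Z = -58.61°
cos φ = cos(-58.61°) = 0.5208

0.5208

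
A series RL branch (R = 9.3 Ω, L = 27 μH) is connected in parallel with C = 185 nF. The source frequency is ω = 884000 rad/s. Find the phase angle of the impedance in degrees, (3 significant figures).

X_L = ωL = 23.9 Ω
X_C = 1/(ωC) = 6.11 Ω
Branch 1 (R+jX_L): Z₁ = 9.30 + j23.9 Ω, |Z₁| = 25.6 Ω
Branch 2 (−jX_C): Z₂ = −j6.11 Ω
Parallel: Z = Z₁Z₂/(Z₁+Z₂), |Z| = 7.82 Ω, ∠Z = -83.6°

-83.6°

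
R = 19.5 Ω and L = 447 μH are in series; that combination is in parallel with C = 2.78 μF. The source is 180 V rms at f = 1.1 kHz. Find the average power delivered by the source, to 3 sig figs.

ω = 2πf = 6912 rad/s
X_L = ωL = 3.09 Ω
X_C = 1/(ωC) = 52.0 Ω
Branch 1 (R+jX_L): Z₁ = 19.5 + j3.09 Ω, |Z₁| = 19.7 Ω
Branch 2 (−jX_C): Z₂ = −j52.0 Ω
Parallel: Z = Z₁Z₂/(Z₁+Z₂), |Z| = 19.5 Ω, ∠Z = -12.7°
I = V/|Z| = 9.23 A
P = VI cos φ = 180 × 9.23 × cos(-12.7°) = 1.62 kW

1.62 kW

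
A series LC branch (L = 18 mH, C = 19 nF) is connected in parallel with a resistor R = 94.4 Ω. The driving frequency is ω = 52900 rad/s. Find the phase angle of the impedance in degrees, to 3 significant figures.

X_L = ωL = 952 Ω
X_C = 1/(ωC) = 995 Ω
Branch 1: Z₁ = R = 94.4 Ω
Branch 2 (series LC): Z₂ = j(X_L − X_C) = −j42.7 Ω
Parallel: Z = Z₁Z₂/(Z₁+Z₂), |Z| = 38.9 Ω, ∠Z = -65.6°

-65.6°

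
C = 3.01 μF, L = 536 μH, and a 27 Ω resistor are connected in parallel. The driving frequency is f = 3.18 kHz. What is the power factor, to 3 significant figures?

ω = 2πf = 19980 rad/s
X_L = ωL = 10.7 Ω
X_C = 1/(ωC) = 16.6 Ω
Parallel: admittances add. Y = 1/R + 1/(jωL) + jωC
Y = (0.0370 − j0.0332) S
|Y| = 0.0498 S → |Z| = 1/|Y| = 20.1 Ω, ∠Z = −∠Y = 41.9°
cos φ = cos(41.9°) = 0.744

0.744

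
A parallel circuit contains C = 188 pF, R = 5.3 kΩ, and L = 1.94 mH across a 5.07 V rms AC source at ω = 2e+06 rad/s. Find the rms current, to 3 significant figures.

X_L = ωL = 3880 Ω
X_C = 1/(ωC) = 2660 Ω
Parallel: admittances add. Y = 1/R + 1/(jωL) + jωC
Y = (0.000189 + j0.000118) S
|Y| = 0.000223 S → |Z| = 1/|Y| = 4490 Ω, ∠Z = −∠Y = -32.1°
I = V/|Z| = 5.07/4490 = 1.13 mA

1.13 mA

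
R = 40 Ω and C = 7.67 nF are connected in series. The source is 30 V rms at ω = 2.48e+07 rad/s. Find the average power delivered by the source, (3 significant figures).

22.1 W

X_C = 1/(ωC) = 5.26 Ω
Z = 40.0 − j5.26 Ω
|Z| = √(40.0² + 5.26²) = 40.3 Ω
∠Z = arctan(-5.26/40.0) = -7.49°
I = V/|Z| = 744 mA
P = VI cos φ = 30 × 0.744 × cos(-7.49°) = 22.1 W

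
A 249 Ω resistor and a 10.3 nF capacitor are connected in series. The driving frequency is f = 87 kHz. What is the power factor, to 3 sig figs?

0.814

ω = 2πf = 546600 rad/s
X_C = 1/(ωC) = 178 Ω
Z = 249 − j178 Ω
|Z| = √(249² + 178²) = 306 Ω
∠Z = arctan(-178/249) = -35.5°
cos φ = cos(-35.5°) = 0.814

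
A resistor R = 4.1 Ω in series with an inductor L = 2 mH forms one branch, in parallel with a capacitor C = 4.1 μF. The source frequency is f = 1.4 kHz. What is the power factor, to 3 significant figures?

ω = 2πf = 8796 rad/s
X_L = ωL = 17.6 Ω
X_C = 1/(ωC) = 27.7 Ω
Branch 1 (R+jX_L): Z₁ = 4.10 + j17.6 Ω, |Z₁| = 18.1 Ω
Branch 2 (−jX_C): Z₂ = −j27.7 Ω
Parallel: Z = Z₁Z₂/(Z₁+Z₂), |Z| = 45.8 Ω, ∠Z = 54.9°
cos φ = cos(54.9°) = 0.576

0.576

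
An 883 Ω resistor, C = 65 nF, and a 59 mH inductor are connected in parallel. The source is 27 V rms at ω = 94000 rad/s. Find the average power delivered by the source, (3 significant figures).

X_L = ωL = 5550 Ω
X_C = 1/(ωC) = 164 Ω
Parallel: admittances add. Y = 1/R + 1/(jωL) + jωC
Y = (0.00113 + j0.00593) S
|Y| = 0.00604 S → |Z| = 1/|Y| = 166 Ω, ∠Z = −∠Y = -79.2°
I = V/|Z| = 163 mA
P = VI cos φ = 27 × 0.163 × cos(-79.2°) = 826 mW

826 mW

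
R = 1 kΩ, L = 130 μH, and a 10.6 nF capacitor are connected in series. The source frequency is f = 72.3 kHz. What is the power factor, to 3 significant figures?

0.989

ω = 2πf = 454300 rad/s
X_L = ωL = 59.1 Ω
X_C = 1/(ωC) = 208 Ω
Net reactance X = X_L − X_C = -149 Ω
Z = 1000 − j149 Ω
|Z| = √(1000² + 149²) = 1010 Ω
∠Z = arctan(-149/1000) = -8.45°
cos φ = cos(-8.45°) = 0.989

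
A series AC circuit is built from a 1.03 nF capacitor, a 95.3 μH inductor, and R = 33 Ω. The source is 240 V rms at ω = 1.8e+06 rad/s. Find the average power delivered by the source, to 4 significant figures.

13.94 W

X_L = ωL = 171.5 Ω
X_C = 1/(ωC) = 539.4 Ω
Net reactance X = X_L − X_C = -367.8 Ω
Z = 33.00 − j367.8 Ω
|Z| = √(33.00² + 367.8²) = 369.3 Ω
∠Z = arctan(-367.8/33.00) = -84.87°
I = V/|Z| = 649.9 mA
P = VI cos φ = 240 × 0.6499 × cos(-84.87°) = 13.94 W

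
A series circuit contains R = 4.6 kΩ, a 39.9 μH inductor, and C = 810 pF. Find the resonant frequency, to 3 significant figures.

885 kHz

ω₀ = 1/√(LC) = 1/√(3.99e-05 × 8.1e-10) = 5.563e+06 rad/s
f₀ = ω₀/(2π) = 885 kHz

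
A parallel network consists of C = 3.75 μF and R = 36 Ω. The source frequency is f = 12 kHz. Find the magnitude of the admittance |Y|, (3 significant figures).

284 mS

ω = 2πf = 75400 rad/s
X_C = 1/(ωC) = 3.54 Ω
Parallel: admittances add. Y = 1/R + jωC
Y = (0.0278 + j0.283) S
|Y| = 0.284 S → |Z| = 1/|Y| = 3.52 Ω, ∠Z = −∠Y = -84.4°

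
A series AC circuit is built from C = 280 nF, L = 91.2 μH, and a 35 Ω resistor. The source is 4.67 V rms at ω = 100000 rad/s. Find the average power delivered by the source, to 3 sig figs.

X_L = ωL = 9.12 Ω
X_C = 1/(ωC) = 35.7 Ω
Net reactance X = X_L − X_C = -26.6 Ω
Z = 35.0 − j26.6 Ω
|Z| = √(35.0² + 26.6²) = 44.0 Ω
∠Z = arctan(-26.6/35.0) = -37.2°
I = V/|Z| = 106 mA
P = VI cos φ = 4.67 × 0.106 × cos(-37.2°) = 395 mW

395 mW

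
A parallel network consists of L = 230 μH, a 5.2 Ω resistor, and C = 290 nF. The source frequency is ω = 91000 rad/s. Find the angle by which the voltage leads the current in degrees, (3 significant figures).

6.35°

X_L = ωL = 20.9 Ω
X_C = 1/(ωC) = 37.9 Ω
Parallel: admittances add. Y = 1/R + 1/(jωL) + jωC
Y = (0.192 − j0.0214) S
|Y| = 0.193 S → |Z| = 1/|Y| = 5.17 Ω, ∠Z = −∠Y = 6.35°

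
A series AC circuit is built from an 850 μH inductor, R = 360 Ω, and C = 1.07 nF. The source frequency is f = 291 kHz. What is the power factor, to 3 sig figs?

0.326

ω = 2πf = 1.828e+06 rad/s
X_L = ωL = 1550 Ω
X_C = 1/(ωC) = 511 Ω
Net reactance X = X_L − X_C = 1040 Ω
Z = 360 + j1040 Ω
|Z| = √(360² + 1040²) = 1100 Ω
∠Z = arctan(1040/360) = 71.0°
cos φ = cos(71.0°) = 0.326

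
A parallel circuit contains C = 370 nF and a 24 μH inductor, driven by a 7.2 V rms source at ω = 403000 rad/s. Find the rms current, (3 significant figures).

329 mA

X_L = ωL = 9.67 Ω
X_C = 1/(ωC) = 6.71 Ω
Parallel: admittances add. Y = 1/(jωL) + jωC
Y = (0 + j0.0457) S
|Y| = 0.0457 S → |Z| = 1/|Y| = 21.9 Ω, ∠Z = −∠Y = -90.0°
I = V/|Z| = 7.2/21.9 = 329 mA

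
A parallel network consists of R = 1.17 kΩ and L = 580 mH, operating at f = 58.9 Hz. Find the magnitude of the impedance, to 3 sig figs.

211 Ω

ω = 2πf = 370.1 rad/s
X_L = ωL = 215 Ω
Parallel: admittances add. Y = 1/R + 1/(jωL)
Y = (0.000855 − j0.00466) S
|Y| = 0.00474 S → |Z| = 1/|Y| = 211 Ω, ∠Z = −∠Y = 79.6°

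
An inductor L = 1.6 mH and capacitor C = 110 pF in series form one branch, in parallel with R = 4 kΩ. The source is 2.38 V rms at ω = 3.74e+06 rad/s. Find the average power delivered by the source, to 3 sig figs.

X_L = ωL = 5980 Ω
X_C = 1/(ωC) = 2430 Ω
Branch 1: Z₁ = R = 4000 Ω
Branch 2 (series LC): Z₂ = j(X_L − X_C) = j3550 Ω
Parallel: Z = Z₁Z₂/(Z₁+Z₂), |Z| = 2660 Ω, ∠Z = 48.4°
I = V/|Z| = 896 μA
P = VI cos φ = 2.38 × 0.000896 × cos(48.4°) = 1.42 mW

1.42 mW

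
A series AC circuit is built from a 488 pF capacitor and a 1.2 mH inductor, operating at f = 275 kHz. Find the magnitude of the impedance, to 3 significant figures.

ω = 2πf = 1.728e+06 rad/s
X_L = ωL = 2070 Ω
X_C = 1/(ωC) = 1190 Ω
Net reactance X = X_L − X_C = 887 Ω
Z = j887 Ω
|Z| = √(0² + 887²) = 887 Ω

887 Ω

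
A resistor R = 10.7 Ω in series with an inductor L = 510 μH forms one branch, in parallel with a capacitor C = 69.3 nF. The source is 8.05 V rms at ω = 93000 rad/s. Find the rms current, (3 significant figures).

116 mA

X_L = ωL = 47.4 Ω
X_C = 1/(ωC) = 155 Ω
Branch 1 (R+jX_L): Z₁ = 10.7 + j47.4 Ω, |Z₁| = 48.6 Ω
Branch 2 (−jX_C): Z₂ = −j155 Ω
Parallel: Z = Z₁Z₂/(Z₁+Z₂), |Z| = 69.7 Ω, ∠Z = 71.6°
I = V/|Z| = 8.05/69.7 = 116 mA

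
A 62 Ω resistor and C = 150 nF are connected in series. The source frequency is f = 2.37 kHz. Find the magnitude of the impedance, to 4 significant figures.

452.0 Ω

ω = 2πf = 14890 rad/s
X_C = 1/(ωC) = 447.7 Ω
Z = 62.00 − j447.7 Ω
|Z| = √(62.00² + 447.7²) = 452.0 Ω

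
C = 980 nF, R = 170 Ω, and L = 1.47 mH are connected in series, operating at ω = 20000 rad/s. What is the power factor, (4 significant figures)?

X_L = ωL = 29.40 Ω
X_C = 1/(ωC) = 51.02 Ω
Net reactance X = X_L − X_C = -21.62 Ω
Z = 170.0 − j21.62 Ω
|Z| = √(170.0² + 21.62²) = 171.4 Ω
∠Z = arctan(-21.62/170.0) = -7.248°
cos φ = cos(-7.248°) = 0.9920

0.9920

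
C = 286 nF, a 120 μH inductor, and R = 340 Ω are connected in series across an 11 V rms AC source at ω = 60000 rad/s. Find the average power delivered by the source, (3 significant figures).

X_L = ωL = 7.20 Ω
X_C = 1/(ωC) = 58.3 Ω
Net reactance X = X_L − X_C = -51.1 Ω
Z = 340 − j51.1 Ω
|Z| = √(340² + 51.1²) = 344 Ω
∠Z = arctan(-51.1/340) = -8.54°
I = V/|Z| = 32.0 mA
P = VI cos φ = 11 × 0.0320 × cos(-8.54°) = 348 mW

348 mW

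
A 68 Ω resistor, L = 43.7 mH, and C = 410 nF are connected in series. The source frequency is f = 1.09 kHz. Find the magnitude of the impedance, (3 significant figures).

ω = 2πf = 6849 rad/s
X_L = ωL = 299 Ω
X_C = 1/(ωC) = 356 Ω
Net reactance X = X_L − X_C = -56.8 Ω
Z = 68.0 − j56.8 Ω
|Z| = √(68.0² + 56.8²) = 88.6 Ω

88.6 Ω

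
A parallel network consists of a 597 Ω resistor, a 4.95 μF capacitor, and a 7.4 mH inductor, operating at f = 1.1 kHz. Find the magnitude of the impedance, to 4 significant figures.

ω = 2πf = 6912 rad/s
X_L = ωL = 51.15 Ω
X_C = 1/(ωC) = 29.23 Ω
Parallel: admittances add. Y = 1/R + 1/(jωL) + jωC
Y = (0.001675 + j0.01466) S
|Y| = 0.01476 S → |Z| = 1/|Y| = 67.77 Ω, ∠Z = −∠Y = -83.48°

67.77 Ω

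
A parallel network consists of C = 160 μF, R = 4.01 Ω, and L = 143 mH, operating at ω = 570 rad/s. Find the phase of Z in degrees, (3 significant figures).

X_L = ωL = 81.5 Ω
X_C = 1/(ωC) = 11.0 Ω
Parallel: admittances add. Y = 1/R + 1/(jωL) + jωC
Y = (0.249 + j0.0789) S
|Y| = 0.262 S → |Z| = 1/|Y| = 3.82 Ω, ∠Z = −∠Y = -17.6°

-17.6°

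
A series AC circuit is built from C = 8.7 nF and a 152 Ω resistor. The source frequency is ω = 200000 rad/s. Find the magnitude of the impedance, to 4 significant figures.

X_C = 1/(ωC) = 574.7 Ω
Z = 152.0 − j574.7 Ω
|Z| = √(152.0² + 574.7²) = 594.5 Ω

594.5 Ω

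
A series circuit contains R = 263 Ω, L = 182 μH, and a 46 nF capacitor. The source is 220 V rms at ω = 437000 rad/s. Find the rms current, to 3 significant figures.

831 mA

X_L = ωL = 79.5 Ω
X_C = 1/(ωC) = 49.7 Ω
Net reactance X = X_L − X_C = 29.8 Ω
Z = 263 + j29.8 Ω
|Z| = √(263² + 29.8²) = 265 Ω
I = V/|Z| = 220/265 = 831 mA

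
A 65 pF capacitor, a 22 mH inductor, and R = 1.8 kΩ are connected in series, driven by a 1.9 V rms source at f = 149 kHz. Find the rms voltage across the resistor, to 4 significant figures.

0.7540 V

ω = 2πf = 936200 rad/s
X_L = ωL = 20600 Ω
X_C = 1/(ωC) = 16430 Ω
Net reactance X = X_L − X_C = 4163 Ω
Z = 1800 + j4163 Ω
|Z| = √(1800² + 4163²) = 4536 Ω
I = V/|Z| = 418.9 μA
V_R = I·|Z_R| = 0.0004189 × 1800 = 0.7540 V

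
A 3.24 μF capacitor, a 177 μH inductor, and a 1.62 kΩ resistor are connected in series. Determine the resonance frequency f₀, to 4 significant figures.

ω₀ = 1/√(LC) = 1/√(0.000177 × 3.24e-06) = 41760 rad/s
f₀ = ω₀/(2π) = 6.646 kHz

6.646 kHz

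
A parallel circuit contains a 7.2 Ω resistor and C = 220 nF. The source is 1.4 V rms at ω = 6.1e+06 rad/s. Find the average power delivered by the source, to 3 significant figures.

272 mW

X_C = 1/(ωC) = 0.745 Ω
Parallel: admittances add. Y = 1/R + jωC
Y = (0.139 + j1.34) S
|Y| = 1.35 S → |Z| = 1/|Y| = 0.741 Ω, ∠Z = −∠Y = -84.1°
I = V/|Z| = 1.89 A
P = VI cos φ = 1.4 × 1.89 × cos(-84.1°) = 272 mW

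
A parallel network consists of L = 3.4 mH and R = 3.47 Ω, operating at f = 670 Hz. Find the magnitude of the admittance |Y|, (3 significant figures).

297 mS

ω = 2πf = 4210 rad/s
X_L = ωL = 14.3 Ω
Parallel: admittances add. Y = 1/R + 1/(jωL)
Y = (0.288 − j0.0699) S
|Y| = 0.297 S → |Z| = 1/|Y| = 3.37 Ω, ∠Z = −∠Y = 13.6°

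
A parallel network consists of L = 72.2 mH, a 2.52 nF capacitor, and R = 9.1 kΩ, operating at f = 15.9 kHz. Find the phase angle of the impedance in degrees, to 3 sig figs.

ω = 2πf = 99900 rad/s
X_L = ωL = 7210 Ω
X_C = 1/(ωC) = 3970 Ω
Parallel: admittances add. Y = 1/R + 1/(jωL) + jωC
Y = (0.000110 + j0.000113) S
|Y| = 0.000158 S → |Z| = 1/|Y| = 6340 Ω, ∠Z = −∠Y = -45.8°

-45.8°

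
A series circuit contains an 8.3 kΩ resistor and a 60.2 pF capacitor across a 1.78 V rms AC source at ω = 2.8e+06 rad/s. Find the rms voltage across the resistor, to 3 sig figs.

X_C = 1/(ωC) = 5930 Ω
Z = 8300 − j5930 Ω
|Z| = √(8300² + 5930²) = 10200 Ω
I = V/|Z| = 174 μA
V_R = I·|Z_R| = 0.000174 × 8300 = 1.45 V

1.45 V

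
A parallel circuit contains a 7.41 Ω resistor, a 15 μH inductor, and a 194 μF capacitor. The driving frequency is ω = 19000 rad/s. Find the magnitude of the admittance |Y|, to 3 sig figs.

223 mS

X_L = ωL = 0.285 Ω
X_C = 1/(ωC) = 0.271 Ω
Parallel: admittances add. Y = 1/R + 1/(jωL) + jωC
Y = (0.135 + j0.177) S
|Y| = 0.223 S → |Z| = 1/|Y| = 4.49 Ω, ∠Z = −∠Y = -52.7°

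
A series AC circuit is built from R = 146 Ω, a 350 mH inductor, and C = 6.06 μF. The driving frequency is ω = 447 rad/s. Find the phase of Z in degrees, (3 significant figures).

-55.5°

X_L = ωL = 156 Ω
X_C = 1/(ωC) = 369 Ω
Net reactance X = X_L − X_C = -213 Ω
Z = 146 − j213 Ω
|Z| = √(146² + 213²) = 258 Ω
∠Z = arctan(-213/146) = -55.5°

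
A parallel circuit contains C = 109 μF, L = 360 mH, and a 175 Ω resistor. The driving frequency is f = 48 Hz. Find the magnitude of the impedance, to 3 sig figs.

41.1 Ω

ω = 2πf = 301.6 rad/s
X_L = ωL = 109 Ω
X_C = 1/(ωC) = 30.4 Ω
Parallel: admittances add. Y = 1/R + 1/(jωL) + jωC
Y = (0.00571 + j0.0237) S
|Y| = 0.0243 S → |Z| = 1/|Y| = 41.1 Ω, ∠Z = −∠Y = -76.4°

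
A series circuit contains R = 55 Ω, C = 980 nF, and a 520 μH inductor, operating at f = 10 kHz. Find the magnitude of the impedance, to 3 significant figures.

ω = 2πf = 62830 rad/s
X_L = ωL = 32.7 Ω
X_C = 1/(ωC) = 16.2 Ω
Net reactance X = X_L − X_C = 16.4 Ω
Z = 55.0 + j16.4 Ω
|Z| = √(55.0² + 16.4²) = 57.4 Ω

57.4 Ω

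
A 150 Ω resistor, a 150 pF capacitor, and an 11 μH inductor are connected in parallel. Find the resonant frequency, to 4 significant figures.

ω₀ = 1/√(LC) = 1/√(1.1e-05 × 1.5e-10) = 2.462e+07 rad/s
f₀ = ω₀/(2π) = 3.918 MHz

3.918 MHz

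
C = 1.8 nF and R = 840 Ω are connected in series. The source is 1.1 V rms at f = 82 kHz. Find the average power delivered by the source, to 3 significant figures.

544 μW

ω = 2πf = 515200 rad/s
X_C = 1/(ωC) = 1080 Ω
Z = 840 − j1080 Ω
|Z| = √(840² + 1080²) = 1370 Ω
∠Z = arctan(-1080/840) = -52.1°
I = V/|Z| = 805 μA
P = VI cos φ = 1.1 × 0.000805 × cos(-52.1°) = 544 μW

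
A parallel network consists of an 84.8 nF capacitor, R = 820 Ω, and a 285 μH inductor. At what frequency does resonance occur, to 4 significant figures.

ω₀ = 1/√(LC) = 1/√(0.000285 × 8.48e-08) = 203400 rad/s
f₀ = ω₀/(2π) = 32.37 kHz

32.37 kHz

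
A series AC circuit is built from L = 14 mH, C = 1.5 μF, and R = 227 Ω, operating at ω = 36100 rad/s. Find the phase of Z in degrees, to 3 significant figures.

65.0°

X_L = ωL = 505 Ω
X_C = 1/(ωC) = 18.5 Ω
Net reactance X = X_L − X_C = 487 Ω
Z = 227 + j487 Ω
|Z| = √(227² + 487²) = 537 Ω
∠Z = arctan(487/227) = 65.0°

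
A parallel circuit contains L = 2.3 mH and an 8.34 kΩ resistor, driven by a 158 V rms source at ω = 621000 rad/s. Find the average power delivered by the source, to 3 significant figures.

X_L = ωL = 1430 Ω
Parallel: admittances add. Y = 1/R + 1/(jωL)
Y = (0.000120 − j0.000700) S
|Y| = 0.000710 S → |Z| = 1/|Y| = 1410 Ω, ∠Z = −∠Y = 80.3°
I = V/|Z| = 112 mA
P = VI cos φ = 158 × 0.112 × cos(80.3°) = 2.99 W

2.99 W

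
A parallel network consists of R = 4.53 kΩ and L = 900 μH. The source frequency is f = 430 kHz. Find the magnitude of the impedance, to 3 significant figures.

ω = 2πf = 2.702e+06 rad/s
X_L = ωL = 2430 Ω
Parallel: admittances add. Y = 1/R + 1/(jωL)
Y = (0.000221 − j0.000411) S
|Y| = 0.000467 S → |Z| = 1/|Y| = 2140 Ω, ∠Z = −∠Y = 61.8°

2140 Ω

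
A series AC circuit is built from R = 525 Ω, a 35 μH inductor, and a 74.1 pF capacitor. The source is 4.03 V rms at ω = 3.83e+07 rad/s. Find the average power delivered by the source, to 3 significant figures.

X_L = ωL = 1340 Ω
X_C = 1/(ωC) = 352 Ω
Net reactance X = X_L − X_C = 988 Ω
Z = 525 + j988 Ω
|Z| = √(525² + 988²) = 1120 Ω
∠Z = arctan(988/525) = 62.0°
I = V/|Z| = 3.60 mA
P = VI cos φ = 4.03 × 0.00360 × cos(62.0°) = 6.81 mW

6.81 mW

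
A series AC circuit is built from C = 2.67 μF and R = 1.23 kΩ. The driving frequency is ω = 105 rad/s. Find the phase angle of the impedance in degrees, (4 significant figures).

-70.97°

X_C = 1/(ωC) = 3567 Ω
Z = 1230 − j3567 Ω
|Z| = √(1230² + 3567²) = 3773 Ω
∠Z = arctan(-3567/1230) = -70.97°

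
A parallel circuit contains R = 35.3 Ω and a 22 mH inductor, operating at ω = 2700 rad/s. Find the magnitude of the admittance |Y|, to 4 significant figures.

32.95 mS

X_L = ωL = 59.40 Ω
Parallel: admittances add. Y = 1/R + 1/(jωL)
Y = (0.02833 − j0.01684) S
|Y| = 0.03295 S → |Z| = 1/|Y| = 30.35 Ω, ∠Z = −∠Y = 30.72°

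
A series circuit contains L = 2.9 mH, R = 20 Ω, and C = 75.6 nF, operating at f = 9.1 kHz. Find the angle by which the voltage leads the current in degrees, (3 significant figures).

ω = 2πf = 57180 rad/s
X_L = ωL = 166 Ω
X_C = 1/(ωC) = 231 Ω
Net reactance X = X_L − X_C = -65.5 Ω
Z = 20.0 − j65.5 Ω
|Z| = √(20.0² + 65.5²) = 68.5 Ω
∠Z = arctan(-65.5/20.0) = -73.0°

-73.0°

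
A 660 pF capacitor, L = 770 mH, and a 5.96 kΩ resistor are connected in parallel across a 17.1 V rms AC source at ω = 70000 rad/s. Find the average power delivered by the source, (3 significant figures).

49.1 mW

X_L = ωL = 53900 Ω
X_C = 1/(ωC) = 21600 Ω
Parallel: admittances add. Y = 1/R + 1/(jωL) + jωC
Y = (0.000168 + j2.76e-05) S
|Y| = 0.000170 S → |Z| = 1/|Y| = 5880 Ω, ∠Z = −∠Y = -9.36°
I = V/|Z| = 2.91 mA
P = VI cos φ = 17.1 × 0.00291 × cos(-9.36°) = 49.1 mW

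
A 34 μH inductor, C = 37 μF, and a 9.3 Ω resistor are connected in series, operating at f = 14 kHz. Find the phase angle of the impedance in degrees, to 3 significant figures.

ω = 2πf = 87960 rad/s
X_L = ωL = 2.99 Ω
X_C = 1/(ωC) = 0.307 Ω
Net reactance X = X_L − X_C = 2.68 Ω
Z = 9.30 + j2.68 Ω
|Z| = √(9.30² + 2.68²) = 9.68 Ω
∠Z = arctan(2.68/9.30) = 16.1°

16.1°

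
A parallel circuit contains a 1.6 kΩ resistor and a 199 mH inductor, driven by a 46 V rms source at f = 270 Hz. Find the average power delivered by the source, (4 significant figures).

1.322 W

ω = 2πf = 1696 rad/s
X_L = ωL = 337.6 Ω
Parallel: admittances add. Y = 1/R + 1/(jωL)
Y = (0.0006250 − j0.002962) S
|Y| = 0.003027 S → |Z| = 1/|Y| = 330.3 Ω, ∠Z = −∠Y = 78.09°
I = V/|Z| = 139.3 mA
P = VI cos φ = 46 × 0.1393 × cos(78.09°) = 1.322 W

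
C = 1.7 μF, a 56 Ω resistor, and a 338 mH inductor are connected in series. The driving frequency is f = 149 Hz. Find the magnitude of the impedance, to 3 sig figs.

ω = 2πf = 936.2 rad/s
X_L = ωL = 316 Ω
X_C = 1/(ωC) = 628 Ω
Net reactance X = X_L − X_C = -312 Ω
Z = 56.0 − j312 Ω
|Z| = √(56.0² + 312²) = 317 Ω

317 Ω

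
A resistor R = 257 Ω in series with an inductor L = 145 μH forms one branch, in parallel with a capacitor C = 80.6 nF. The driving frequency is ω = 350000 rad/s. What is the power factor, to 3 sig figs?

0.135

X_L = ωL = 50.8 Ω
X_C = 1/(ωC) = 35.4 Ω
Branch 1 (R+jX_L): Z₁ = 257 + j50.8 Ω, |Z₁| = 262 Ω
Branch 2 (−jX_C): Z₂ = −j35.4 Ω
Parallel: Z = Z₁Z₂/(Z₁+Z₂), |Z| = 36.1 Ω, ∠Z = -82.2°
cos φ = cos(-82.2°) = 0.135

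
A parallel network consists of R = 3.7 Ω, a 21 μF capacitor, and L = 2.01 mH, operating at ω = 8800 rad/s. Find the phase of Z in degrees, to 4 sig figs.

X_L = ωL = 17.69 Ω
X_C = 1/(ωC) = 5.411 Ω
Parallel: admittances add. Y = 1/R + 1/(jωL) + jωC
Y = (0.2703 + j0.1283) S
|Y| = 0.2992 S → |Z| = 1/|Y| = 3.343 Ω, ∠Z = −∠Y = -25.39°

-25.39°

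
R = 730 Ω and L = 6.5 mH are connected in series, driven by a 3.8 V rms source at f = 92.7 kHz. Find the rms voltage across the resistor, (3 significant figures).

0.719 V

ω = 2πf = 582500 rad/s
X_L = ωL = 3790 Ω
Z = 730 + j3790 Ω
|Z| = √(730² + 3790²) = 3860 Ω
I = V/|Z| = 986 μA
V_R = I·|Z_R| = 0.000986 × 730 = 0.719 V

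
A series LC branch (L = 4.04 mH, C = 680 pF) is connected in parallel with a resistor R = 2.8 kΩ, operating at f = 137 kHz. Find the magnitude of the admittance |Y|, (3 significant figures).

ω = 2πf = 860800 rad/s
X_L = ωL = 3480 Ω
X_C = 1/(ωC) = 1710 Ω
Branch 1: Z₁ = R = 2800 Ω
Branch 2 (series LC): Z₂ = j(X_L − X_C) = j1770 Ω
Parallel: Z = Z₁Z₂/(Z₁+Z₂), |Z| = 1500 Ω, ∠Z = 57.7°
|Y| = 1/|Z| = 669 μS

669 μS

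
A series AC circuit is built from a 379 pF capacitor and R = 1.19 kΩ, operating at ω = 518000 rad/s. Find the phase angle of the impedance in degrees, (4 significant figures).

X_C = 1/(ωC) = 5094 Ω
Z = 1190 − j5094 Ω
|Z| = √(1190² + 5094²) = 5231 Ω
∠Z = arctan(-5094/1190) = -76.85°

-76.85°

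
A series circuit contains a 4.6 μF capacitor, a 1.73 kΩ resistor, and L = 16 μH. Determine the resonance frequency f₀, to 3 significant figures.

ω₀ = 1/√(LC) = 1/√(1.6e-05 × 4.6e-06) = 116600 rad/s
f₀ = ω₀/(2π) = 18.6 kHz

18.6 kHz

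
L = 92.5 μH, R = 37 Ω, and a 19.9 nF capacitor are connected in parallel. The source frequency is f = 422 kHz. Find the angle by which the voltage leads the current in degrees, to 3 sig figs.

ω = 2πf = 2.652e+06 rad/s
X_L = ωL = 245 Ω
X_C = 1/(ωC) = 19.0 Ω
Parallel: admittances add. Y = 1/R + 1/(jωL) + jωC
Y = (0.0270 + j0.0487) S
|Y| = 0.0557 S → |Z| = 1/|Y| = 18.0 Ω, ∠Z = −∠Y = -61.0°

-61.0°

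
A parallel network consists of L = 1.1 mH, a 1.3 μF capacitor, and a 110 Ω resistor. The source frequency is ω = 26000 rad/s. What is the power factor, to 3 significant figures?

0.992

X_L = ωL = 28.6 Ω
X_C = 1/(ωC) = 29.6 Ω
Parallel: admittances add. Y = 1/R + 1/(jωL) + jωC
Y = (0.00909 − j0.00117) S
|Y| = 0.00917 S → |Z| = 1/|Y| = 109 Ω, ∠Z = −∠Y = 7.30°
cos φ = cos(7.30°) = 0.992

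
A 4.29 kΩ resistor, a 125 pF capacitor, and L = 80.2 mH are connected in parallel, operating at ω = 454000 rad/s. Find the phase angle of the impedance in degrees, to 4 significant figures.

X_L = ωL = 36410 Ω
X_C = 1/(ωC) = 17620 Ω
Parallel: admittances add. Y = 1/R + 1/(jωL) + jωC
Y = (0.0002331 + j2.929e-05) S
|Y| = 0.0002349 S → |Z| = 1/|Y| = 4257 Ω, ∠Z = −∠Y = -7.161°

-7.161°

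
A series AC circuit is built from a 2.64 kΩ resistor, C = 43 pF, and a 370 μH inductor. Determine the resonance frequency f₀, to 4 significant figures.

ω₀ = 1/√(LC) = 1/√(0.00037 × 4.3e-11) = 7.928e+06 rad/s
f₀ = ω₀/(2π) = 1.262 MHz

1.262 MHz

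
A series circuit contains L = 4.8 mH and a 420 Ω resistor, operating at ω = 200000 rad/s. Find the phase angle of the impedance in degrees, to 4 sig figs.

66.37°

X_L = ωL = 960.0 Ω
Z = 420.0 + j960.0 Ω
|Z| = √(420.0² + 960.0²) = 1048 Ω
∠Z = arctan(960.0/420.0) = 66.37°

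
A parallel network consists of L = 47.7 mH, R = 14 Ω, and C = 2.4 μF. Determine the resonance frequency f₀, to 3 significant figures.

470 Hz

ω₀ = 1/√(LC) = 1/√(0.0477 × 2.4e-06) = 2956 rad/s
f₀ = ω₀/(2π) = 470 Hz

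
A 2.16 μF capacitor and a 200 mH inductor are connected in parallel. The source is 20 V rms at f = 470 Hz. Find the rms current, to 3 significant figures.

93.7 mA

ω = 2πf = 2953 rad/s
X_L = ωL = 591 Ω
X_C = 1/(ωC) = 157 Ω
Parallel: admittances add. Y = 1/(jωL) + jωC
Y = (0 + j0.00469) S
|Y| = 0.00469 S → |Z| = 1/|Y| = 213 Ω, ∠Z = −∠Y = -90.0°
I = V/|Z| = 20/213 = 93.7 mA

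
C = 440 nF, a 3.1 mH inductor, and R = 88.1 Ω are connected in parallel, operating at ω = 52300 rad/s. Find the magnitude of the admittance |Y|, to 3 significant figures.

X_L = ωL = 162 Ω
X_C = 1/(ωC) = 43.5 Ω
Parallel: admittances add. Y = 1/R + 1/(jωL) + jωC
Y = (0.0114 + j0.0168) S
|Y| = 0.0203 S → |Z| = 1/|Y| = 49.2 Ω, ∠Z = −∠Y = -56.0°

20.3 mS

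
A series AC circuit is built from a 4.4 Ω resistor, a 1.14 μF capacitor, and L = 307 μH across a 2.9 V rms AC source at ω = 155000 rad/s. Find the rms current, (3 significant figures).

68.8 mA

X_L = ωL = 47.6 Ω
X_C = 1/(ωC) = 5.66 Ω
Net reactance X = X_L − X_C = 41.9 Ω
Z = 4.40 + j41.9 Ω
|Z| = √(4.40² + 41.9²) = 42.2 Ω
I = V/|Z| = 2.9/42.2 = 68.8 mA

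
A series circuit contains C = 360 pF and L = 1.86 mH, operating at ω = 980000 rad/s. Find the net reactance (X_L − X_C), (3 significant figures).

-1010 Ω

X_L = ωL = 1820 Ω
X_C = 1/(ωC) = 2830 Ω
X = 1820 − 2830 = -1010 Ω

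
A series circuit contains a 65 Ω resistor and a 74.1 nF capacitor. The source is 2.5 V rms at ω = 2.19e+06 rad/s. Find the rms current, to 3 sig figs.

38.3 mA

X_C = 1/(ωC) = 6.16 Ω
Z = 65.0 − j6.16 Ω
|Z| = √(65.0² + 6.16²) = 65.3 Ω
I = V/|Z| = 2.5/65.3 = 38.3 mA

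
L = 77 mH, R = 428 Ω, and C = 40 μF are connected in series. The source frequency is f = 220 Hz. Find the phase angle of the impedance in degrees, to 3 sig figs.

ω = 2πf = 1382 rad/s
X_L = ωL = 106 Ω
X_C = 1/(ωC) = 18.1 Ω
Net reactance X = X_L − X_C = 88.4 Ω
Z = 428 + j88.4 Ω
|Z| = √(428² + 88.4²) = 437 Ω
∠Z = arctan(88.4/428) = 11.7°

11.7°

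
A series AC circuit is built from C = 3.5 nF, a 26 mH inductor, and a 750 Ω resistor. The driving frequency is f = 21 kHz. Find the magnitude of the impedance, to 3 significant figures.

ω = 2πf = 131900 rad/s
X_L = ωL = 3430 Ω
X_C = 1/(ωC) = 2170 Ω
Net reactance X = X_L − X_C = 1270 Ω
Z = 750 + j1270 Ω
|Z| = √(750² + 1270²) = 1470 Ω

1470 Ω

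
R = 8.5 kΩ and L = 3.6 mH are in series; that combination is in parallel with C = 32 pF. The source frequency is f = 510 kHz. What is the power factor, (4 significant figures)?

ω = 2πf = 3.204e+06 rad/s
X_L = ωL = 11540 Ω
X_C = 1/(ωC) = 9752 Ω
Branch 1 (R+jX_L): Z₁ = 8500 + j11540 Ω, |Z₁| = 14330 Ω
Branch 2 (−jX_C): Z₂ = −j9752 Ω
Parallel: Z = Z₁Z₂/(Z₁+Z₂), |Z| = 16090 Ω, ∠Z = -48.24°
cos φ = cos(-48.24°) = 0.6661

0.6661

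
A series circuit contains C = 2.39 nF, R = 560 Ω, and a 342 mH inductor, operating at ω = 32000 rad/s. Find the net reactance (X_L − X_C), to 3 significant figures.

X_L = ωL = 10900 Ω
X_C = 1/(ωC) = 13100 Ω
X = 10900 − 13100 = -2130 Ω

-2130 Ω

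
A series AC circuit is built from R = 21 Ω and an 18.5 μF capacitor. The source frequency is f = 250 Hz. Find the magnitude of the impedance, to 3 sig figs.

ω = 2πf = 1571 rad/s
X_C = 1/(ωC) = 34.4 Ω
Z = 21.0 − j34.4 Ω
|Z| = √(21.0² + 34.4²) = 40.3 Ω

40.3 Ω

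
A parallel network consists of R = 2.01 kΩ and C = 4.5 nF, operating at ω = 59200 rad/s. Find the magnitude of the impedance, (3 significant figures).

X_C = 1/(ωC) = 3750 Ω
Parallel: admittances add. Y = 1/R + jωC
Y = (0.000498 + j0.000266) S
|Y| = 0.000564 S → |Z| = 1/|Y| = 1770 Ω, ∠Z = −∠Y = -28.2°

1770 Ω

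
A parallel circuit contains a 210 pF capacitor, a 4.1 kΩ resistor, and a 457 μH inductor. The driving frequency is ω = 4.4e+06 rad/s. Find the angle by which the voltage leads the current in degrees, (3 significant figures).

-60.2°

X_L = ωL = 2010 Ω
X_C = 1/(ωC) = 1080 Ω
Parallel: admittances add. Y = 1/R + 1/(jωL) + jωC
Y = (0.000244 + j0.000427) S
|Y| = 0.000491 S → |Z| = 1/|Y| = 2030 Ω, ∠Z = −∠Y = -60.2°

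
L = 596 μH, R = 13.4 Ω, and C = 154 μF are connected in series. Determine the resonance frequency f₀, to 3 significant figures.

525 Hz

ω₀ = 1/√(LC) = 1/√(0.000596 × 0.000154) = 3301 rad/s
f₀ = ω₀/(2π) = 525 Hz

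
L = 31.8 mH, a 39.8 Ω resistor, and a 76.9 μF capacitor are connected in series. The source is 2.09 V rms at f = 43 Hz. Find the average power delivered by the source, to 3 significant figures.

ω = 2πf = 270.2 rad/s
X_L = ωL = 8.59 Ω
X_C = 1/(ωC) = 48.1 Ω
Net reactance X = X_L − X_C = -39.5 Ω
Z = 39.8 − j39.5 Ω
|Z| = √(39.8² + 39.5²) = 56.1 Ω
∠Z = arctan(-39.5/39.8) = -44.8°
I = V/|Z| = 37.3 mA
P = VI cos φ = 2.09 × 0.0373 × cos(-44.8°) = 55.2 mW

55.2 mW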